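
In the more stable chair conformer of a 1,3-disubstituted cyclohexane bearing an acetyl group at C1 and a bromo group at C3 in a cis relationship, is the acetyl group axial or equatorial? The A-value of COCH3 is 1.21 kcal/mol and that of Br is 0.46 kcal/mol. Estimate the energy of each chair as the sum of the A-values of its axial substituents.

C1 and C3 have the same parity, so for the cis isomer the two substituents are e,e in one chair and a,a in the other.
Chair I (acetyl axial, bromo axial): E = 1.67 kcal/mol.
Chair II (acetyl equatorial, bromo equatorial): E = 0.00 kcal/mol.
Chair II is the more stable (lower-energy) conformer, and in that chair the acetyl group is equatorial.

equatorial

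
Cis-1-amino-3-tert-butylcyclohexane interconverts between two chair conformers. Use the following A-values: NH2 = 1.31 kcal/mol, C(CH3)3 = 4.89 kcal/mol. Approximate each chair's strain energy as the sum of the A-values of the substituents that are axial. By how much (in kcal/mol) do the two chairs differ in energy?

6.20 kcal/mol

C1 and C3 have the same parity, so for the cis isomer the two substituents are e,e in one chair and a,a in the other.
Chair I (amino axial, tert-butyl axial): E = 6.20 kcal/mol.
Chair II (amino equatorial, tert-butyl equatorial): E = 0.00 kcal/mol.
ΔE = 6.20 − 0.00 = 6.20 kcal/mol; chair II is more stable.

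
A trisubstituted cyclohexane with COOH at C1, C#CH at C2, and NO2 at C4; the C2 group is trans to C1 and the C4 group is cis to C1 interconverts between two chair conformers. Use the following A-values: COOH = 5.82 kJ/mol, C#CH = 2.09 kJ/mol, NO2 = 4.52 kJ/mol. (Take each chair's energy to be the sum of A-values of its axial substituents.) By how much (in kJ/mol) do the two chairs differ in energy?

Chair I (carboxyl axial, ethynyl axial, nitro equatorial): E = 7.91 kJ/mol.
Chair II (carboxyl equatorial, ethynyl equatorial, nitro axial): E = 4.52 kJ/mol.
ΔE = 7.91 − 4.52 = 3.39 kJ/mol; chair II is more stable.

3.39 kJ/mol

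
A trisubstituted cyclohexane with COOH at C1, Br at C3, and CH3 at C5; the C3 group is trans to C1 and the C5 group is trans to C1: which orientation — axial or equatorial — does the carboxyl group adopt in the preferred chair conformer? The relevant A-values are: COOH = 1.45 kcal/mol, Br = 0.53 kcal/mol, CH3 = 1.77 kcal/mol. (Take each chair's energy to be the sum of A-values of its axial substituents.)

axial

Chair I (carboxyl axial, bromo equatorial, methyl equatorial): E = 1.45 kcal/mol.
Chair II (carboxyl equatorial, bromo axial, methyl axial): E = 2.30 kcal/mol.
Chair I is the more stable (lower-energy) conformer, and in that chair the carboxyl group is axial.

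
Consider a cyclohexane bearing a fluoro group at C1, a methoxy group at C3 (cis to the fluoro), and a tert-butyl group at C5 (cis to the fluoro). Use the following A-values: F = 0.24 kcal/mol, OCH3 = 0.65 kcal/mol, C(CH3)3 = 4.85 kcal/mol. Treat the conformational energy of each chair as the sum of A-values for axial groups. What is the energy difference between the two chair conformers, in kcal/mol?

Chair I (fluoro axial, methoxy axial, tert-butyl axial): E = 5.74 kcal/mol.
Chair II (fluoro equatorial, methoxy equatorial, tert-butyl equatorial): E = 0.00 kcal/mol.
ΔE = 5.74 − 0.00 = 5.74 kcal/mol; chair II is more stable.

5.74 kcal/mol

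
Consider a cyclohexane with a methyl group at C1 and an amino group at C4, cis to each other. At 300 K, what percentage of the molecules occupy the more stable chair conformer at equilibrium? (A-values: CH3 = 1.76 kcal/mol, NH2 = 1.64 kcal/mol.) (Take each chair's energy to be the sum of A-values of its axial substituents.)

C1 and C4 have opposite parity, so for the cis isomer the two substituents are one axial and one equatorial in each chair.
Chair I (methyl axial, amino equatorial): E = 1.76 kcal/mol; chair II (methyl equatorial, amino axial): E = 1.64 kcal/mol.
ΔG = 0.12 kcal/mol between the two chairs.
K = exp(ΔG/RT) with R = 1.987×10⁻³ kcal mol⁻¹ K⁻¹ and T = 300 K gives K ≈ 1.22.
Fraction in the lower-energy chair = K/(K+1) = 55.0%.

55.0%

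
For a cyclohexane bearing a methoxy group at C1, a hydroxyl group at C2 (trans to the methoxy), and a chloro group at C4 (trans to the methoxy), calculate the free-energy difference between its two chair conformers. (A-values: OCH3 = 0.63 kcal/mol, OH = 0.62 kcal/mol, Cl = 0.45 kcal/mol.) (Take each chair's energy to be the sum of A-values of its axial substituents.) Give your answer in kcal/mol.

Chair I (methoxy axial, hydroxyl axial, chloro axial): E = 1.70 kcal/mol.
Chair II (methoxy equatorial, hydroxyl equatorial, chloro equatorial): E = 0.00 kcal/mol.
ΔE = 1.70 − 0.00 = 1.70 kcal/mol; chair II is more stable.

1.70 kcal/mol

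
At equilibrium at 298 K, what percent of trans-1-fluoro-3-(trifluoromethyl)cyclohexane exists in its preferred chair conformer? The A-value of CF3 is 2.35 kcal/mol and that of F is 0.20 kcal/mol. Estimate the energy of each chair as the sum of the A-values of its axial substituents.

C1 and C3 have the same parity, so for the trans isomer the two substituents are one axial and one equatorial in each chair.
Chair I (trifluoromethyl axial, fluoro equatorial): E = 2.35 kcal/mol; chair II (trifluoromethyl equatorial, fluoro axial): E = 0.20 kcal/mol.
ΔG = 2.15 kcal/mol between the two chairs.
K = exp(ΔG/RT) with R = 1.987×10⁻³ kcal mol⁻¹ K⁻¹ and T = 298 K gives K ≈ 37.7.
Fraction in the lower-energy chair = K/(K+1) = 97.4%.

97.4%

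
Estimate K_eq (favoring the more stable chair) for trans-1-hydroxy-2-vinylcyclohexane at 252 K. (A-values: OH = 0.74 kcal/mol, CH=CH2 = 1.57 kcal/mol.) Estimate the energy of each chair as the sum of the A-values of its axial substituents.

C1 and C2 have opposite parity, so for the trans isomer the two substituents are e,e in one chair and a,a in the other.
Chair I (hydroxyl axial, vinyl axial): E = 2.31 kcal/mol; chair II (hydroxyl equatorial, vinyl equatorial): E = 0.00 kcal/mol.
ΔG = 2.31 kcal/mol between the two chairs.
K = exp(ΔG/RT) with R = 1.987×10⁻³ kcal mol⁻¹ K⁻¹ and T = 252 K gives K ≈ 101.

K ≈ 101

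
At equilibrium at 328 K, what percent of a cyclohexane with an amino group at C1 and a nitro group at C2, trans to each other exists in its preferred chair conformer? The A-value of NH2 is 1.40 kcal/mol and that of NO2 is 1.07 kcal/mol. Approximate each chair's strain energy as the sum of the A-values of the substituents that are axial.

C1 and C2 have opposite parity, so for the trans isomer the two substituents are e,e in one chair and a,a in the other.
Chair I (amino axial, nitro axial): E = 2.47 kcal/mol; chair II (amino equatorial, nitro equatorial): E = 0.00 kcal/mol.
ΔG = 2.47 kcal/mol between the two chairs.
K = exp(ΔG/RT) with R = 1.987×10⁻³ kcal mol⁻¹ K⁻¹ and T = 328 K gives K ≈ 44.3.
Fraction in the lower-energy chair = K/(K+1) = 97.8%.

97.8%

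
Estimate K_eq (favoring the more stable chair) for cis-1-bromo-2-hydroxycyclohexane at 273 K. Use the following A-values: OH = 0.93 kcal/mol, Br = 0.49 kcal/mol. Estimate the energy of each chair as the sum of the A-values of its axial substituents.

C1 and C2 have opposite parity, so for the cis isomer the two substituents are one axial and one equatorial in each chair.
Chair I (hydroxyl axial, bromo equatorial): E = 0.93 kcal/mol; chair II (hydroxyl equatorial, bromo axial): E = 0.49 kcal/mol.
ΔG = 0.44 kcal/mol between the two chairs.
K = exp(ΔG/RT) with R = 1.987×10⁻³ kcal mol⁻¹ K⁻¹ and T = 273 K gives K ≈ 2.25.

K ≈ 2.25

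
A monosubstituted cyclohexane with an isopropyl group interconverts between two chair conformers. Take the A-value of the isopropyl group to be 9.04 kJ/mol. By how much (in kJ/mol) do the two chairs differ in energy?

9.04 kJ/mol

A monosubstituted cyclohexane has one chair with the isopropyl group axial (E = A = 9.04 kJ/mol) and one with it equatorial (E = 0).
ΔE = 9.04 − 0 = 9.04 kJ/mol.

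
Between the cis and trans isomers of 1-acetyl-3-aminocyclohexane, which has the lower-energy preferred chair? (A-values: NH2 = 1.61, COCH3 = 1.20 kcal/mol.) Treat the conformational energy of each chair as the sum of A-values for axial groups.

cis

At 1,3 positions (parity same): cis → (e,e or a,a); trans → (a,e or e,a).
Best chair for cis: E = 0.00 kcal/mol; best chair for trans: E = 1.20 kcal/mol.
The cis isomer is lower by 1.20 kcal/mol.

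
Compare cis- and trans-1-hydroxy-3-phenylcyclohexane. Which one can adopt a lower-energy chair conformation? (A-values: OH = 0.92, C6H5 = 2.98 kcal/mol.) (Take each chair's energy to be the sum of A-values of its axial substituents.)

cis

At 1,3 positions (parity same): cis → (e,e or a,a); trans → (a,e or e,a).
Best chair for cis: E = 0.00 kcal/mol; best chair for trans: E = 0.92 kcal/mol.
The cis isomer is lower by 0.92 kcal/mol.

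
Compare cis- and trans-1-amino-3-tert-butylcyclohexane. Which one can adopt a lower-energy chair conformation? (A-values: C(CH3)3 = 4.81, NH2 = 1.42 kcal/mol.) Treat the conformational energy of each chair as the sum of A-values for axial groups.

At 1,3 positions (parity same): cis → (e,e or a,a); trans → (a,e or e,a).
Best chair for cis: E = 0.00 kcal/mol; best chair for trans: E = 1.42 kcal/mol.
The cis isomer is lower by 1.42 kcal/mol.

cis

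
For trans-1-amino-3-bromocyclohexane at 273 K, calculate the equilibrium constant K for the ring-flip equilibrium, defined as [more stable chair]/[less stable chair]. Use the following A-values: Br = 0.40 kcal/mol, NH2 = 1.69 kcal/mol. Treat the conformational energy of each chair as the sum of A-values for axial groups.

C1 and C3 have the same parity, so for the trans isomer the two substituents are one axial and one equatorial in each chair.
Chair I (bromo axial, amino equatorial): E = 0.40 kcal/mol; chair II (bromo equatorial, amino axial): E = 1.69 kcal/mol.
ΔG = 1.29 kcal/mol between the two chairs.
K = exp(ΔG/RT) with R = 1.987×10⁻³ kcal mol⁻¹ K⁻¹ and T = 273 K gives K ≈ 10.8.

K ≈ 10.8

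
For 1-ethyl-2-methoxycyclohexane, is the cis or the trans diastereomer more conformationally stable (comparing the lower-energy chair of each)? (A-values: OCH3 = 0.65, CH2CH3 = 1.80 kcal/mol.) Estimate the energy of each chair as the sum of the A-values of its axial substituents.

trans

At 1,2 positions (parity opposite): cis → (a,e or e,a); trans → (e,e or a,a).
Best chair for cis: E = 0.65 kcal/mol; best chair for trans: E = 0.00 kcal/mol.
The trans isomer is lower by 0.65 kcal/mol.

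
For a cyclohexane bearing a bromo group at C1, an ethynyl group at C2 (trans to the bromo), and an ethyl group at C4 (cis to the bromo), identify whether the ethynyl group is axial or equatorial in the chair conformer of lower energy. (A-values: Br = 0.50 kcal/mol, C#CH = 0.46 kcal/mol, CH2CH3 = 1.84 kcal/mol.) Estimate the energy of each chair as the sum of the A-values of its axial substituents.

Chair I (bromo axial, ethynyl axial, ethyl equatorial): E = 0.96 kcal/mol.
Chair II (bromo equatorial, ethynyl equatorial, ethyl axial): E = 1.84 kcal/mol.
Chair I is the more stable (lower-energy) conformer, and in that chair the ethynyl group is axial.

axial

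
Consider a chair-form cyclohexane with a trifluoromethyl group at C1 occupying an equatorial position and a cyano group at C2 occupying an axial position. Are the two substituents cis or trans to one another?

cis

C1 and C2 have opposite parity, so their axial bonds point in opposite directions.
With opposite-parity carbons, two substituents on the same face are one axial and one equatorial; opposite faces give both axial or both equatorial.
Here the groups are equatorial/axial → same face → cis.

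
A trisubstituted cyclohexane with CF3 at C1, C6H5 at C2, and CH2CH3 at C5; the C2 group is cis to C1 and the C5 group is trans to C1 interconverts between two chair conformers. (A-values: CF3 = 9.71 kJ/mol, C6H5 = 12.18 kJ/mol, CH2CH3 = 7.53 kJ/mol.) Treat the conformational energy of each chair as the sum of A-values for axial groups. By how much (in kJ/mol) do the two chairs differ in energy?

10.00 kJ/mol

Chair I (trifluoromethyl axial, phenyl equatorial, ethyl equatorial): E = 9.71 kJ/mol.
Chair II (trifluoromethyl equatorial, phenyl axial, ethyl axial): E = 19.71 kJ/mol.
ΔE = 19.71 − 9.71 = 10.00 kJ/mol; chair I is more stable.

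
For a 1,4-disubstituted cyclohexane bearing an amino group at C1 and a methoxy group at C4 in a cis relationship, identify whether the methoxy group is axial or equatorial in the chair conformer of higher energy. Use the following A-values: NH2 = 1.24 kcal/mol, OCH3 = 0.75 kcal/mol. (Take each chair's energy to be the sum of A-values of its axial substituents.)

equatorial

C1 and C4 have opposite parity, so for the cis isomer the two substituents are one axial and one equatorial in each chair.
Chair I (amino axial, methoxy equatorial): E = 1.24 kcal/mol.
Chair II (amino equatorial, methoxy axial): E = 0.75 kcal/mol.
Chair I is the less stable (higher-energy) conformer, and in that chair the methoxy group is equatorial.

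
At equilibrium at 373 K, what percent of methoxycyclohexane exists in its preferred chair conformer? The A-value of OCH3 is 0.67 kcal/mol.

One chair has the methoxy group axial (E = 0.67 kcal/mol) and the other has it equatorial (E = 0).
ΔG = 0.67 kcal/mol between the two chairs.
K = exp(ΔG/RT) with R = 1.987×10⁻³ kcal mol⁻¹ K⁻¹ and T = 373 K gives K ≈ 2.47.
Fraction in the lower-energy chair = K/(K+1) = 71.2%.

71.2%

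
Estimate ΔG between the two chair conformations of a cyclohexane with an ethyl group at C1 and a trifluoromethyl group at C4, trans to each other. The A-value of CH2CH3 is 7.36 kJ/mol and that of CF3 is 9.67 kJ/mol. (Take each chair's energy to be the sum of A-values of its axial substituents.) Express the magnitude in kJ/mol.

17.03 kJ/mol

C1 and C4 have opposite parity, so for the trans isomer the two substituents are e,e in one chair and a,a in the other.
Chair I (ethyl axial, trifluoromethyl axial): E = 17.03 kJ/mol.
Chair II (ethyl equatorial, trifluoromethyl equatorial): E = 0.00 kJ/mol.
ΔE = 17.03 − 0.00 = 17.03 kJ/mol; chair II is more stable.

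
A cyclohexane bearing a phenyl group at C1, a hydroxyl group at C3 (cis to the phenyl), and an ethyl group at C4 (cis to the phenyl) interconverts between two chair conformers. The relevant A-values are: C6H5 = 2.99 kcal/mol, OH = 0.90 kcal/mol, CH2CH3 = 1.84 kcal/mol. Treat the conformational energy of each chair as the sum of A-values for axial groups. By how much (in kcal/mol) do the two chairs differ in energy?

2.05 kcal/mol

Chair I (phenyl axial, hydroxyl axial, ethyl equatorial): E = 3.89 kcal/mol.
Chair II (phenyl equatorial, hydroxyl equatorial, ethyl axial): E = 1.84 kcal/mol.
ΔE = 3.89 − 1.84 = 2.05 kcal/mol; chair II is more stable.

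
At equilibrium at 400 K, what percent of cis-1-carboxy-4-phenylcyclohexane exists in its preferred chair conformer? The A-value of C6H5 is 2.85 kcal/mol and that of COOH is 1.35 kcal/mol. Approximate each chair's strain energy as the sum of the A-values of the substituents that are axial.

86.8%

C1 and C4 have opposite parity, so for the cis isomer the two substituents are one axial and one equatorial in each chair.
Chair I (phenyl axial, carboxyl equatorial): E = 2.85 kcal/mol; chair II (phenyl equatorial, carboxyl axial): E = 1.35 kcal/mol.
ΔG = 1.50 kcal/mol between the two chairs.
K = exp(ΔG/RT) with R = 1.987×10⁻³ kcal mol⁻¹ K⁻¹ and T = 400 K gives K ≈ 6.6.
Fraction in the lower-energy chair = K/(K+1) = 86.8%.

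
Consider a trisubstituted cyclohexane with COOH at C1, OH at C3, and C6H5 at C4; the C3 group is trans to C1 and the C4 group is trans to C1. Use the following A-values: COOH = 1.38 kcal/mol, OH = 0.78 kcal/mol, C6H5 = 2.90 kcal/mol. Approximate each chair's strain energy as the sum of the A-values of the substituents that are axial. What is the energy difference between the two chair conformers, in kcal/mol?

3.50 kcal/mol

Chair I (carboxyl axial, hydroxyl equatorial, phenyl axial): E = 4.28 kcal/mol.
Chair II (carboxyl equatorial, hydroxyl axial, phenyl equatorial): E = 0.78 kcal/mol.
ΔE = 4.28 − 0.78 = 3.50 kcal/mol; chair II is more stable.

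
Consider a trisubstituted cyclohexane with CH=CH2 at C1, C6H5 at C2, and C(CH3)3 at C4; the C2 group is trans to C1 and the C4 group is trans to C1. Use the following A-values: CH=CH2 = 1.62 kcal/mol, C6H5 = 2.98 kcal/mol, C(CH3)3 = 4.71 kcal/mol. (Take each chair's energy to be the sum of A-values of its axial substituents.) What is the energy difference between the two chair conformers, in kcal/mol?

Chair I (vinyl axial, phenyl axial, tert-butyl axial): E = 9.31 kcal/mol.
Chair II (vinyl equatorial, phenyl equatorial, tert-butyl equatorial): E = 0.00 kcal/mol.
ΔE = 9.31 − 0.00 = 9.31 kcal/mol; chair II is more stable.

9.31 kcal/mol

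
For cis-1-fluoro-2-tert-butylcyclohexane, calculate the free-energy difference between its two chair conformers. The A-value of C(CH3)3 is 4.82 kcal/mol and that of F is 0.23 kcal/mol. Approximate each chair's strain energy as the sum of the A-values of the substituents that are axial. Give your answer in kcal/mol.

C1 and C2 have opposite parity, so for the cis isomer the two substituents are one axial and one equatorial in each chair.
Chair I (tert-butyl axial, fluoro equatorial): E = 4.82 kcal/mol.
Chair II (tert-butyl equatorial, fluoro axial): E = 0.23 kcal/mol.
ΔE = 4.82 − 0.23 = 4.59 kcal/mol; chair II is more stable.

4.59 kcal/mol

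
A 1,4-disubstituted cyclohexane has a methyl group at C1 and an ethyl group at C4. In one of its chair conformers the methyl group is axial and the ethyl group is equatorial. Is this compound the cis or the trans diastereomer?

C1 and C4 have opposite parity, so their axial bonds point in opposite directions.
With opposite-parity carbons, two substituents on the same face are one axial and one equatorial; opposite faces give both axial or both equatorial.
Here the groups are axial/equatorial → same face → cis.

cis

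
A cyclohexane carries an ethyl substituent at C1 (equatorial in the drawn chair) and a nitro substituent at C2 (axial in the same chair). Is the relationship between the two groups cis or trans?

C1 and C2 have opposite parity, so their axial bonds point in opposite directions.
With opposite-parity carbons, two substituents on the same face are one axial and one equatorial; opposite faces give both axial or both equatorial.
Here the groups are equatorial/axial → same face → cis.

cis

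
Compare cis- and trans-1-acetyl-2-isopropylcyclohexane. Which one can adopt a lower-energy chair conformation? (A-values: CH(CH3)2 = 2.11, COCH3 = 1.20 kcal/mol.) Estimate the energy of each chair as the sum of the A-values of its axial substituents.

trans

At 1,2 positions (parity opposite): cis → (a,e or e,a); trans → (e,e or a,a).
Best chair for cis: E = 1.20 kcal/mol; best chair for trans: E = 0.00 kcal/mol.
The trans isomer is lower by 1.20 kcal/mol.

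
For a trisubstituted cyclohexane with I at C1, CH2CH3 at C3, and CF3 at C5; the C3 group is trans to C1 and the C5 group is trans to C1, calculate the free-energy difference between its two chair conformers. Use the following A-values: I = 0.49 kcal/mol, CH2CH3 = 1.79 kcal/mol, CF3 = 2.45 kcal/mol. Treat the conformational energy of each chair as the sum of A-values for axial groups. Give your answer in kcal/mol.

Chair I (iodo axial, ethyl equatorial, trifluoromethyl equatorial): E = 0.49 kcal/mol.
Chair II (iodo equatorial, ethyl axial, trifluoromethyl axial): E = 4.24 kcal/mol.
ΔE = 4.24 − 0.49 = 3.75 kcal/mol; chair I is more stable.

3.75 kcal/mol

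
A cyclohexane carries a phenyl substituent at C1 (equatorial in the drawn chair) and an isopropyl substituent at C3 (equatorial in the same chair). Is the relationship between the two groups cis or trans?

cis

C1 and C3 have the same parity, so their axial bonds point in the same direction.
With same-parity carbons, two substituents on the same face are both axial or both equatorial; opposite faces give one of each.
Here the groups are equatorial/equatorial → same face → cis.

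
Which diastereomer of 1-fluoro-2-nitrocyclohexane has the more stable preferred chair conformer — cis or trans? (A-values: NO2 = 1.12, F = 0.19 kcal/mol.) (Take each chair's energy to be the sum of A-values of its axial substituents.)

trans

At 1,2 positions (parity opposite): cis → (a,e or e,a); trans → (e,e or a,a).
Best chair for cis: E = 0.19 kcal/mol; best chair for trans: E = 0.00 kcal/mol.
The trans isomer is lower by 0.19 kcal/mol.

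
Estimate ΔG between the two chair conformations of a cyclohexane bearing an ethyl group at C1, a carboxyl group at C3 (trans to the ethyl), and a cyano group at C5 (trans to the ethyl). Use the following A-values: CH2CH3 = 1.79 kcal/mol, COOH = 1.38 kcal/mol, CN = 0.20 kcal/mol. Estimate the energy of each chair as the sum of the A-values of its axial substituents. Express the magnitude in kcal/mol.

Chair I (ethyl axial, carboxyl equatorial, cyano equatorial): E = 1.79 kcal/mol.
Chair II (ethyl equatorial, carboxyl axial, cyano axial): E = 1.58 kcal/mol.
ΔE = 1.79 − 1.58 = 0.21 kcal/mol; chair II is more stable.

0.21 kcal/mol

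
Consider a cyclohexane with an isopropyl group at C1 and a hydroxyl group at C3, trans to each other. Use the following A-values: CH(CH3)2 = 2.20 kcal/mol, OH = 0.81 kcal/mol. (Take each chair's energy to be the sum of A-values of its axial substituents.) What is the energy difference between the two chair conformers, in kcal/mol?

1.39 kcal/mol

C1 and C3 have the same parity, so for the trans isomer the two substituents are one axial and one equatorial in each chair.
Chair I (isopropyl axial, hydroxyl equatorial): E = 2.20 kcal/mol.
Chair II (isopropyl equatorial, hydroxyl axial): E = 0.81 kcal/mol.
ΔE = 2.20 − 0.81 = 1.39 kcal/mol; chair II is more stable.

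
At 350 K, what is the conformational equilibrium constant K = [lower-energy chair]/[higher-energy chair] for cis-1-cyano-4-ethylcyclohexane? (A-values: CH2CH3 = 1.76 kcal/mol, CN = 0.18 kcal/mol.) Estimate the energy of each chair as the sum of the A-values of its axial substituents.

C1 and C4 have opposite parity, so for the cis isomer the two substituents are one axial and one equatorial in each chair.
Chair I (ethyl axial, cyano equatorial): E = 1.76 kcal/mol; chair II (ethyl equatorial, cyano axial): E = 0.18 kcal/mol.
ΔG = 1.58 kcal/mol between the two chairs.
K = exp(ΔG/RT) with R = 1.987×10⁻³ kcal mol⁻¹ K⁻¹ and T = 350 K gives K ≈ 9.7.

K ≈ 9.70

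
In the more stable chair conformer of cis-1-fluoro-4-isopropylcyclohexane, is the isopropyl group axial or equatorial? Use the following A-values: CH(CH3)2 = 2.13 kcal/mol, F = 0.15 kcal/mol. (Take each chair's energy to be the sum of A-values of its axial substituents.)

C1 and C4 have opposite parity, so for the cis isomer the two substituents are one axial and one equatorial in each chair.
Chair I (isopropyl axial, fluoro equatorial): E = 2.13 kcal/mol.
Chair II (isopropyl equatorial, fluoro axial): E = 0.15 kcal/mol.
Chair II is the more stable (lower-energy) conformer, and in that chair the isopropyl group is equatorial.

equatorial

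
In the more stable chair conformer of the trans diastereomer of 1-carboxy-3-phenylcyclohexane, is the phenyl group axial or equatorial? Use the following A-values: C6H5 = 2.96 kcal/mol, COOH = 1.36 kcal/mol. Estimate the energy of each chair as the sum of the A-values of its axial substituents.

C1 and C3 have the same parity, so for the trans isomer the two substituents are one axial and one equatorial in each chair.
Chair I (phenyl axial, carboxyl equatorial): E = 2.96 kcal/mol.
Chair II (phenyl equatorial, carboxyl axial): E = 1.36 kcal/mol.
Chair II is the more stable (lower-energy) conformer, and in that chair the phenyl group is equatorial.

equatorial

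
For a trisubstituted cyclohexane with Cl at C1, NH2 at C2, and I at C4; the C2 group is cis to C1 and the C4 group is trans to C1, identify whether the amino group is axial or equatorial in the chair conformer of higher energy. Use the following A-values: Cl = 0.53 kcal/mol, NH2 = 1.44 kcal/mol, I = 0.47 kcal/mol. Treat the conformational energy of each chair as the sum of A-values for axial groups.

Chair I (chloro axial, amino equatorial, iodo axial): E = 1.00 kcal/mol.
Chair II (chloro equatorial, amino axial, iodo equatorial): E = 1.44 kcal/mol.
Chair II is the less stable (higher-energy) conformer, and in that chair the amino group is axial.

axial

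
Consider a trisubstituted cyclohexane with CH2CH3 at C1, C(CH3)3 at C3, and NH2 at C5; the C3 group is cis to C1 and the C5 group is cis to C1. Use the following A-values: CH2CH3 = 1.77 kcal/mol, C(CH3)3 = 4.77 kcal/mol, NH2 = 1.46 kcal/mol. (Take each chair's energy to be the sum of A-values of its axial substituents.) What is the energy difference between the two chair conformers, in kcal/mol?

Chair I (ethyl axial, tert-butyl axial, amino axial): E = 8.00 kcal/mol.
Chair II (ethyl equatorial, tert-butyl equatorial, amino equatorial): E = 0.00 kcal/mol.
ΔE = 8.00 − 0.00 = 8.00 kcal/mol; chair II is more stable.

8.00 kcal/mol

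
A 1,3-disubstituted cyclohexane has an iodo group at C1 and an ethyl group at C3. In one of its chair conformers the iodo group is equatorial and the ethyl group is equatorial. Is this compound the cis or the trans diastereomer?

C1 and C3 have the same parity, so their axial bonds point in the same direction.
With same-parity carbons, two substituents on the same face are both axial or both equatorial; opposite faces give one of each.
Here the groups are equatorial/equatorial → same face → cis.

cis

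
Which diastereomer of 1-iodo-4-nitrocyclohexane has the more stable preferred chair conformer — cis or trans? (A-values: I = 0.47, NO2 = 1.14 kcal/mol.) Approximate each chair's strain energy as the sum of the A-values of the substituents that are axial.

At 1,4 positions (parity opposite): cis → (a,e or e,a); trans → (e,e or a,a).
Best chair for cis: E = 0.47 kcal/mol; best chair for trans: E = 0.00 kcal/mol.
The trans isomer is lower by 0.47 kcal/mol.

trans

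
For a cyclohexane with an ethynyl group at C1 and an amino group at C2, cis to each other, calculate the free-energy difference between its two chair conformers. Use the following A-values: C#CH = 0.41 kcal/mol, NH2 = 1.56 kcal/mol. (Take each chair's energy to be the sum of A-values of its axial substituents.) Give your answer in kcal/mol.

1.15 kcal/mol

C1 and C2 have opposite parity, so for the cis isomer the two substituents are one axial and one equatorial in each chair.
Chair I (ethynyl axial, amino equatorial): E = 0.41 kcal/mol.
Chair II (ethynyl equatorial, amino axial): E = 1.56 kcal/mol.
ΔE = 1.56 − 0.41 = 1.15 kcal/mol; chair I is more stable.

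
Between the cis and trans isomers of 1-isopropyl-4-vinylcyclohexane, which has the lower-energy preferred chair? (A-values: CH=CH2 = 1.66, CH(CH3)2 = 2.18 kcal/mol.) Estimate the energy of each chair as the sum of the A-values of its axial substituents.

At 1,4 positions (parity opposite): cis → (a,e or e,a); trans → (e,e or a,a).
Best chair for cis: E = 1.66 kcal/mol; best chair for trans: E = 0.00 kcal/mol.
The trans isomer is lower by 1.66 kcal/mol.

trans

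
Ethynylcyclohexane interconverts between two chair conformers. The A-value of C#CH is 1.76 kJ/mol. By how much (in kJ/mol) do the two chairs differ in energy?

A monosubstituted cyclohexane has one chair with the ethynyl group axial (E = A = 1.76 kJ/mol) and one with it equatorial (E = 0).
ΔE = 1.76 − 0 = 1.76 kJ/mol.

1.76 kJ/mol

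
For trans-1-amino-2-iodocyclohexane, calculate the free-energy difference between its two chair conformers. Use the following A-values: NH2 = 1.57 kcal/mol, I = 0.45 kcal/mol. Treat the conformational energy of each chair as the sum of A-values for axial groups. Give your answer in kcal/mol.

2.02 kcal/mol

C1 and C2 have opposite parity, so for the trans isomer the two substituents are e,e in one chair and a,a in the other.
Chair I (amino axial, iodo axial): E = 2.02 kcal/mol.
Chair II (amino equatorial, iodo equatorial): E = 0.00 kcal/mol.
ΔE = 2.02 − 0.00 = 2.02 kcal/mol; chair II is more stable.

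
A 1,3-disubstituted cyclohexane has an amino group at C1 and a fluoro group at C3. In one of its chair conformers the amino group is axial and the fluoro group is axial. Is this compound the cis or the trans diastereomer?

cis

C1 and C3 have the same parity, so their axial bonds point in the same direction.
With same-parity carbons, two substituents on the same face are both axial or both equatorial; opposite faces give one of each.
Here the groups are axial/axial → same face → cis.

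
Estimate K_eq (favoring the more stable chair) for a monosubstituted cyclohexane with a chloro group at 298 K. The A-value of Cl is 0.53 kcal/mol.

One chair has the chloro group axial (E = 0.53 kcal/mol) and the other has it equatorial (E = 0).
ΔG = 0.53 kcal/mol between the two chairs.
K = exp(ΔG/RT) with R = 1.987×10⁻³ kcal mol⁻¹ K⁻¹ and T = 298 K gives K ≈ 2.45.

K ≈ 2.45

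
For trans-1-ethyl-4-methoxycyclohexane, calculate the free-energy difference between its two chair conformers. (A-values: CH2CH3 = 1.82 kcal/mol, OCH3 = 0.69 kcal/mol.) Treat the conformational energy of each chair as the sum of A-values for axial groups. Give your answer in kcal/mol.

2.51 kcal/mol

C1 and C4 have opposite parity, so for the trans isomer the two substituents are e,e in one chair and a,a in the other.
Chair I (ethyl axial, methoxy axial): E = 2.51 kcal/mol.
Chair II (ethyl equatorial, methoxy equatorial): E = 0.00 kcal/mol.
ΔE = 2.51 − 0.00 = 2.51 kcal/mol; chair II is more stable.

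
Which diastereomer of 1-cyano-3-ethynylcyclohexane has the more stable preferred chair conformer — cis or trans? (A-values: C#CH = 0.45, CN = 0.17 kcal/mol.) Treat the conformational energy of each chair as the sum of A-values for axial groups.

cis

At 1,3 positions (parity same): cis → (e,e or a,a); trans → (a,e or e,a).
Best chair for cis: E = 0.00 kcal/mol; best chair for trans: E = 0.17 kcal/mol.
The cis isomer is lower by 0.17 kcal/mol.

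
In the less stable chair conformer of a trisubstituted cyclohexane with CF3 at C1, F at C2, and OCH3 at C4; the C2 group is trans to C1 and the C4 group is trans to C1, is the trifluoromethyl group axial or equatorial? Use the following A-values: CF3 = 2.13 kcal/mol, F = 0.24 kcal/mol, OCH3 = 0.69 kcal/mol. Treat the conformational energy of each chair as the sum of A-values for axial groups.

Chair I (trifluoromethyl axial, fluoro axial, methoxy axial): E = 3.06 kcal/mol.
Chair II (trifluoromethyl equatorial, fluoro equatorial, methoxy equatorial): E = 0.00 kcal/mol.
Chair I is the less stable (higher-energy) conformer, and in that chair the trifluoromethyl group is axial.

axial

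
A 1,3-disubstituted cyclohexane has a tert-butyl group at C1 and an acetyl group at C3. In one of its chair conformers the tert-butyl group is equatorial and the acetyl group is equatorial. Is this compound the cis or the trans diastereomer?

C1 and C3 have the same parity, so their axial bonds point in the same direction.
With same-parity carbons, two substituents on the same face are both axial or both equatorial; opposite faces give one of each.
Here the groups are equatorial/equatorial → same face → cis.

cis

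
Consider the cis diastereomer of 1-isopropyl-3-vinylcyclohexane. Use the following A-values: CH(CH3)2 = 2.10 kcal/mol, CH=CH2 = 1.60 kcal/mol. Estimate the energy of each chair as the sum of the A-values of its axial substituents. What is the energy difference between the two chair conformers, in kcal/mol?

C1 and C3 have the same parity, so for the cis isomer the two substituents are e,e in one chair and a,a in the other.
Chair I (isopropyl axial, vinyl axial): E = 3.70 kcal/mol.
Chair II (isopropyl equatorial, vinyl equatorial): E = 0.00 kcal/mol.
ΔE = 3.70 − 0.00 = 3.70 kcal/mol; chair II is more stable.

3.70 kcal/mol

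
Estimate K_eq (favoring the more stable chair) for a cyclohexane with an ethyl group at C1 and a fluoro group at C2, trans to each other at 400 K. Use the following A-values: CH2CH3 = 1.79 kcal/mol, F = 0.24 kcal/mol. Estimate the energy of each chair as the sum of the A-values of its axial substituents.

C1 and C2 have opposite parity, so for the trans isomer the two substituents are e,e in one chair and a,a in the other.
Chair I (ethyl axial, fluoro axial): E = 2.03 kcal/mol; chair II (ethyl equatorial, fluoro equatorial): E = 0.00 kcal/mol.
ΔG = 2.03 kcal/mol between the two chairs.
K = exp(ΔG/RT) with R = 1.987×10⁻³ kcal mol⁻¹ K⁻¹ and T = 400 K gives K ≈ 12.9.

K ≈ 12.9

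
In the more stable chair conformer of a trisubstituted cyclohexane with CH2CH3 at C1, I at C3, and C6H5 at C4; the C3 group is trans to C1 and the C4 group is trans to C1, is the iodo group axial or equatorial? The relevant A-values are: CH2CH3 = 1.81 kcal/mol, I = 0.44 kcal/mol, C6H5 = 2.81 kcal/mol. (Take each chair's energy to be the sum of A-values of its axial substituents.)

axial

Chair I (ethyl axial, iodo equatorial, phenyl axial): E = 4.62 kcal/mol.
Chair II (ethyl equatorial, iodo axial, phenyl equatorial): E = 0.44 kcal/mol.
Chair II is the more stable (lower-energy) conformer, and in that chair the iodo group is axial.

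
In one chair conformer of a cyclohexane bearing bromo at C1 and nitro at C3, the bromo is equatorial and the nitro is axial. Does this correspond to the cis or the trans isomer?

trans

C1 and C3 have the same parity, so their axial bonds point in the same direction.
With same-parity carbons, two substituents on the same face are both axial or both equatorial; opposite faces give one of each.
Here the groups are equatorial/axial → opposite face → trans.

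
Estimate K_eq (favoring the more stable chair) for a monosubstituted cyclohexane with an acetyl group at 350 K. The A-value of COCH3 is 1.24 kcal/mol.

One chair has the acetyl group axial (E = 1.24 kcal/mol) and the other has it equatorial (E = 0).
ΔG = 1.24 kcal/mol between the two chairs.
K = exp(ΔG/RT) with R = 1.987×10⁻³ kcal mol⁻¹ K⁻¹ and T = 350 K gives K ≈ 5.95.

K ≈ 5.95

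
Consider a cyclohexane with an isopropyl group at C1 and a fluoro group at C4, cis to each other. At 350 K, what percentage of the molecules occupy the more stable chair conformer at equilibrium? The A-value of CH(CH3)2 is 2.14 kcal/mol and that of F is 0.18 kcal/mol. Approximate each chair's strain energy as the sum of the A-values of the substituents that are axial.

94.4%

C1 and C4 have opposite parity, so for the cis isomer the two substituents are one axial and one equatorial in each chair.
Chair I (isopropyl axial, fluoro equatorial): E = 2.14 kcal/mol; chair II (isopropyl equatorial, fluoro axial): E = 0.18 kcal/mol.
ΔG = 1.96 kcal/mol between the two chairs.
K = exp(ΔG/RT) with R = 1.987×10⁻³ kcal mol⁻¹ K⁻¹ and T = 350 K gives K ≈ 16.7.
Fraction in the lower-energy chair = K/(K+1) = 94.4%.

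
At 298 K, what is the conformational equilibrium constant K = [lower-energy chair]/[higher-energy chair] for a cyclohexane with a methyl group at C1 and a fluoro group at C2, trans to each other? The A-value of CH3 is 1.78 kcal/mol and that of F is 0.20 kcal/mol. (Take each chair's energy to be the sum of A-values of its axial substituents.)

K ≈ 28.3

C1 and C2 have opposite parity, so for the trans isomer the two substituents are e,e in one chair and a,a in the other.
Chair I (methyl axial, fluoro axial): E = 1.98 kcal/mol; chair II (methyl equatorial, fluoro equatorial): E = 0.00 kcal/mol.
ΔG = 1.98 kcal/mol between the two chairs.
K = exp(ΔG/RT) with R = 1.987×10⁻³ kcal mol⁻¹ K⁻¹ and T = 298 K gives K ≈ 28.3.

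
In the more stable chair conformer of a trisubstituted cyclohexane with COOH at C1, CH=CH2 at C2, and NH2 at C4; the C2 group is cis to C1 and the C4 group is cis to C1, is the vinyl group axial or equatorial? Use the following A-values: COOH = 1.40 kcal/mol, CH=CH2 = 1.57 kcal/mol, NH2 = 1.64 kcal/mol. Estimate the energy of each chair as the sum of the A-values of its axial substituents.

Chair I (carboxyl axial, vinyl equatorial, amino equatorial): E = 1.40 kcal/mol.
Chair II (carboxyl equatorial, vinyl axial, amino axial): E = 3.21 kcal/mol.
Chair I is the more stable (lower-energy) conformer, and in that chair the vinyl group is equatorial.

equatorial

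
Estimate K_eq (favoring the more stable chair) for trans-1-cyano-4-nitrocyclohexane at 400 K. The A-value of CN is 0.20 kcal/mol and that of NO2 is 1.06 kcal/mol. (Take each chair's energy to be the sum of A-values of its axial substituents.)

C1 and C4 have opposite parity, so for the trans isomer the two substituents are e,e in one chair and a,a in the other.
Chair I (cyano axial, nitro axial): E = 1.26 kcal/mol; chair II (cyano equatorial, nitro equatorial): E = 0.00 kcal/mol.
ΔG = 1.26 kcal/mol between the two chairs.
K = exp(ΔG/RT) with R = 1.987×10⁻³ kcal mol⁻¹ K⁻¹ and T = 400 K gives K ≈ 4.88.

K ≈ 4.88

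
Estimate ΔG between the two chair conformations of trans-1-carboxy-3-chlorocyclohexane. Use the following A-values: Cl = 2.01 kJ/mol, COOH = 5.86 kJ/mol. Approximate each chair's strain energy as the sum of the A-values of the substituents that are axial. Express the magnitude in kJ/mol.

3.85 kJ/mol

C1 and C3 have the same parity, so for the trans isomer the two substituents are one axial and one equatorial in each chair.
Chair I (chloro axial, carboxyl equatorial): E = 2.01 kJ/mol.
Chair II (chloro equatorial, carboxyl axial): E = 5.86 kJ/mol.
ΔE = 5.86 − 2.01 = 3.85 kJ/mol; chair I is more stable.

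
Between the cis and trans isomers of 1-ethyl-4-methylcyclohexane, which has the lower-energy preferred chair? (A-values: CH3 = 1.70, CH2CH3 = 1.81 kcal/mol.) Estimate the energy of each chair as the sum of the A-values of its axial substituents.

At 1,4 positions (parity opposite): cis → (a,e or e,a); trans → (e,e or a,a).
Best chair for cis: E = 1.70 kcal/mol; best chair for trans: E = 0.00 kcal/mol.
The trans isomer is lower by 1.70 kcal/mol.

trans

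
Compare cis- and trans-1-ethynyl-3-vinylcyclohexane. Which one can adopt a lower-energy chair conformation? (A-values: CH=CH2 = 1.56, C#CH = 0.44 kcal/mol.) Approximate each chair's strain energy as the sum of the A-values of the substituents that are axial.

At 1,3 positions (parity same): cis → (e,e or a,a); trans → (a,e or e,a).
Best chair for cis: E = 0.00 kcal/mol; best chair for trans: E = 0.44 kcal/mol.
The cis isomer is lower by 0.44 kcal/mol.

cis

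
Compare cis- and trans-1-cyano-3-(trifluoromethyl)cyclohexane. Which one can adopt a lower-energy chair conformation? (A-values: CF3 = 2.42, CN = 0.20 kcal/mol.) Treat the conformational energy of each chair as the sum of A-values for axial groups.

At 1,3 positions (parity same): cis → (e,e or a,a); trans → (a,e or e,a).
Best chair for cis: E = 0.00 kcal/mol; best chair for trans: E = 0.20 kcal/mol.
The cis isomer is lower by 0.20 kcal/mol.

cis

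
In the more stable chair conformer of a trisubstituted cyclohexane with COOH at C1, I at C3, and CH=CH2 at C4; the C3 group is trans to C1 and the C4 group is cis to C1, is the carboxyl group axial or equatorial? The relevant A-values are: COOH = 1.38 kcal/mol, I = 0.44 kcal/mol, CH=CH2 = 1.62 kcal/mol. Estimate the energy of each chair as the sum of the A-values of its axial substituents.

Chair I (carboxyl axial, iodo equatorial, vinyl equatorial): E = 1.38 kcal/mol.
Chair II (carboxyl equatorial, iodo axial, vinyl axial): E = 2.06 kcal/mol.
Chair I is the more stable (lower-energy) conformer, and in that chair the carboxyl group is axial.

axial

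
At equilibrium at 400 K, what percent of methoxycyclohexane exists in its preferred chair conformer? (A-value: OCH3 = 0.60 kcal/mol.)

One chair has the methoxy group axial (E = 0.60 kcal/mol) and the other has it equatorial (E = 0).
ΔG = 0.60 kcal/mol between the two chairs.
K = exp(ΔG/RT) with R = 1.987×10⁻³ kcal mol⁻¹ K⁻¹ and T = 400 K gives K ≈ 2.13.
Fraction in the lower-energy chair = K/(K+1) = 68.0%.

68.0%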